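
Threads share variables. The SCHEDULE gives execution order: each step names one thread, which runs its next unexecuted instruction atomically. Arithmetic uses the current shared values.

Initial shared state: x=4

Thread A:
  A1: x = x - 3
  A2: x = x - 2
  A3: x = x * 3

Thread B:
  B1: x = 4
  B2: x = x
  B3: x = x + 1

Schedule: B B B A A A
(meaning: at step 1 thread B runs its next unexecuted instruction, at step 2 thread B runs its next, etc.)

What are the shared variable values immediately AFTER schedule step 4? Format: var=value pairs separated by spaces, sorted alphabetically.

Step 1: thread B executes B1 (x = 4). Shared: x=4. PCs: A@0 B@1
Step 2: thread B executes B2 (x = x). Shared: x=4. PCs: A@0 B@2
Step 3: thread B executes B3 (x = x + 1). Shared: x=5. PCs: A@0 B@3
Step 4: thread A executes A1 (x = x - 3). Shared: x=2. PCs: A@1 B@3

Answer: x=2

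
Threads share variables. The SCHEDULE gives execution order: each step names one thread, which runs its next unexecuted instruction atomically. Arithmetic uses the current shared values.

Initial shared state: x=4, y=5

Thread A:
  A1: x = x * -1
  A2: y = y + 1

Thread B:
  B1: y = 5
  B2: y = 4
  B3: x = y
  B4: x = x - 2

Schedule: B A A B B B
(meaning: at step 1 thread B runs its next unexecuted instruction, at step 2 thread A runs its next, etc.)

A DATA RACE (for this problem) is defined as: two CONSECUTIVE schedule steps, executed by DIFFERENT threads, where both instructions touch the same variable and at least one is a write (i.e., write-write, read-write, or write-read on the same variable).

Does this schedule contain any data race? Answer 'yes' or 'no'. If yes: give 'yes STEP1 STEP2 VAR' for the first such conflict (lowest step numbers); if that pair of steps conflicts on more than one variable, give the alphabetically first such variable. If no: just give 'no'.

Answer: yes 3 4 y

Derivation:
Steps 1,2: B(r=-,w=y) vs A(r=x,w=x). No conflict.
Steps 2,3: same thread (A). No race.
Steps 3,4: A(y = y + 1) vs B(y = 4). RACE on y (W-W).
Steps 4,5: same thread (B). No race.
Steps 5,6: same thread (B). No race.
First conflict at steps 3,4.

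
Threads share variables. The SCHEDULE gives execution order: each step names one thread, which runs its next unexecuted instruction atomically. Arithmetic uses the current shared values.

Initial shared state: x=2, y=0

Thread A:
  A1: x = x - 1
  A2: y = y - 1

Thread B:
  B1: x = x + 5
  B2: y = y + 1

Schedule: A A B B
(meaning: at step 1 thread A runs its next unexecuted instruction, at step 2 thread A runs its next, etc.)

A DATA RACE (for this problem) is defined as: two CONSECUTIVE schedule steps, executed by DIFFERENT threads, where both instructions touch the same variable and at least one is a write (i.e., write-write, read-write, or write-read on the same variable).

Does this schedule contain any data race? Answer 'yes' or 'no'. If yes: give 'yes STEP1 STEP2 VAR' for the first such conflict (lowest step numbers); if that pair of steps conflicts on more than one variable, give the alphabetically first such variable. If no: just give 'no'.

Steps 1,2: same thread (A). No race.
Steps 2,3: A(r=y,w=y) vs B(r=x,w=x). No conflict.
Steps 3,4: same thread (B). No race.

Answer: no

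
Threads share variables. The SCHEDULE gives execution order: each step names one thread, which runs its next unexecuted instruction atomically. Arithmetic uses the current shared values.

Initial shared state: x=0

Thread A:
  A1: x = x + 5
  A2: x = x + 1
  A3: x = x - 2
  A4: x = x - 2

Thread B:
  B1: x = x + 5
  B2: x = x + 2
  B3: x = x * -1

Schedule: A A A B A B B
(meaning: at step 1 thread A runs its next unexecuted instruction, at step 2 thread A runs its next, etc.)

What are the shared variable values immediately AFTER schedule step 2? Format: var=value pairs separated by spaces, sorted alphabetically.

Step 1: thread A executes A1 (x = x + 5). Shared: x=5. PCs: A@1 B@0
Step 2: thread A executes A2 (x = x + 1). Shared: x=6. PCs: A@2 B@0

Answer: x=6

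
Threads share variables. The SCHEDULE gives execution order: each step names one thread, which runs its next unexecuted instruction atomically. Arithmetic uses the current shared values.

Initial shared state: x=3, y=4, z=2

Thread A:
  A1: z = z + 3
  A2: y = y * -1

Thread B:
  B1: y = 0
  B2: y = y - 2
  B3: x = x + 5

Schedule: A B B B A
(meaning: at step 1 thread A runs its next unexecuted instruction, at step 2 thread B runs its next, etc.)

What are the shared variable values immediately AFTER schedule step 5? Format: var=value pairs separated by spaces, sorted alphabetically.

Step 1: thread A executes A1 (z = z + 3). Shared: x=3 y=4 z=5. PCs: A@1 B@0
Step 2: thread B executes B1 (y = 0). Shared: x=3 y=0 z=5. PCs: A@1 B@1
Step 3: thread B executes B2 (y = y - 2). Shared: x=3 y=-2 z=5. PCs: A@1 B@2
Step 4: thread B executes B3 (x = x + 5). Shared: x=8 y=-2 z=5. PCs: A@1 B@3
Step 5: thread A executes A2 (y = y * -1). Shared: x=8 y=2 z=5. PCs: A@2 B@3

Answer: x=8 y=2 z=5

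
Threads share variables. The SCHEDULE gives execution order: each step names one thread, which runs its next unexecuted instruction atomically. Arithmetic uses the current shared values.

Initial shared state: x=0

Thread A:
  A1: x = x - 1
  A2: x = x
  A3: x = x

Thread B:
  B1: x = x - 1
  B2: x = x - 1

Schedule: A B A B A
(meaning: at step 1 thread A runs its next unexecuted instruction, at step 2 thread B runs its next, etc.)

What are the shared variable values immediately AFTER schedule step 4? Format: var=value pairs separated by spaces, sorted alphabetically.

Answer: x=-3

Derivation:
Step 1: thread A executes A1 (x = x - 1). Shared: x=-1. PCs: A@1 B@0
Step 2: thread B executes B1 (x = x - 1). Shared: x=-2. PCs: A@1 B@1
Step 3: thread A executes A2 (x = x). Shared: x=-2. PCs: A@2 B@1
Step 4: thread B executes B2 (x = x - 1). Shared: x=-3. PCs: A@2 B@2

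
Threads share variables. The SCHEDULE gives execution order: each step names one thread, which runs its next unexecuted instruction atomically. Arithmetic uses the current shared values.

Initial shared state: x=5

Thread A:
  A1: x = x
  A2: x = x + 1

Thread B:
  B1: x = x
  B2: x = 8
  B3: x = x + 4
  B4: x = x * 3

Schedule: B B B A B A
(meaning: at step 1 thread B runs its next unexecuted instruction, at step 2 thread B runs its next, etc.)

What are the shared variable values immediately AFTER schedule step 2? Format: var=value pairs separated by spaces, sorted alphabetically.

Answer: x=8

Derivation:
Step 1: thread B executes B1 (x = x). Shared: x=5. PCs: A@0 B@1
Step 2: thread B executes B2 (x = 8). Shared: x=8. PCs: A@0 B@2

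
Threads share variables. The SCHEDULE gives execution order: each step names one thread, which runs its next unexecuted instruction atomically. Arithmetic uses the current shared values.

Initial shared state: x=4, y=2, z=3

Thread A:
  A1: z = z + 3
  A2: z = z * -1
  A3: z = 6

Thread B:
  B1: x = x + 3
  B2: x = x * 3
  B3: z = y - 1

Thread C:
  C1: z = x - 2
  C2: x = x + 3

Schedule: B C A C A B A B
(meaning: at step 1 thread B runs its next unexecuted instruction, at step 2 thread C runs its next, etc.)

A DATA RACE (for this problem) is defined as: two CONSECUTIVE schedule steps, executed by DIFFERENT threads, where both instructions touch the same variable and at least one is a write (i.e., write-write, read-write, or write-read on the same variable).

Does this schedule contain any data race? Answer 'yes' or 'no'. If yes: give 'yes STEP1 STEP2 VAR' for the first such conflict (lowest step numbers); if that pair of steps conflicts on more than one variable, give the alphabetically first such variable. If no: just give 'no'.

Steps 1,2: B(x = x + 3) vs C(z = x - 2). RACE on x (W-R).
Steps 2,3: C(z = x - 2) vs A(z = z + 3). RACE on z (W-W).
Steps 3,4: A(r=z,w=z) vs C(r=x,w=x). No conflict.
Steps 4,5: C(r=x,w=x) vs A(r=z,w=z). No conflict.
Steps 5,6: A(r=z,w=z) vs B(r=x,w=x). No conflict.
Steps 6,7: B(r=x,w=x) vs A(r=-,w=z). No conflict.
Steps 7,8: A(z = 6) vs B(z = y - 1). RACE on z (W-W).
First conflict at steps 1,2.

Answer: yes 1 2 x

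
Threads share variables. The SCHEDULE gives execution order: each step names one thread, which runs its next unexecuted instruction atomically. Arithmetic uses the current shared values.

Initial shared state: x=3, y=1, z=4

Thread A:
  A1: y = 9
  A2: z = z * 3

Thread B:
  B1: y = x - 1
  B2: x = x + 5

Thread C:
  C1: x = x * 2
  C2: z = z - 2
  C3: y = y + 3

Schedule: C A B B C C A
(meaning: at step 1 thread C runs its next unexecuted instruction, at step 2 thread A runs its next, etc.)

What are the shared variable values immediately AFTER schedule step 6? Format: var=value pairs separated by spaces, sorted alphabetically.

Answer: x=11 y=8 z=2

Derivation:
Step 1: thread C executes C1 (x = x * 2). Shared: x=6 y=1 z=4. PCs: A@0 B@0 C@1
Step 2: thread A executes A1 (y = 9). Shared: x=6 y=9 z=4. PCs: A@1 B@0 C@1
Step 3: thread B executes B1 (y = x - 1). Shared: x=6 y=5 z=4. PCs: A@1 B@1 C@1
Step 4: thread B executes B2 (x = x + 5). Shared: x=11 y=5 z=4. PCs: A@1 B@2 C@1
Step 5: thread C executes C2 (z = z - 2). Shared: x=11 y=5 z=2. PCs: A@1 B@2 C@2
Step 6: thread C executes C3 (y = y + 3). Shared: x=11 y=8 z=2. PCs: A@1 B@2 C@3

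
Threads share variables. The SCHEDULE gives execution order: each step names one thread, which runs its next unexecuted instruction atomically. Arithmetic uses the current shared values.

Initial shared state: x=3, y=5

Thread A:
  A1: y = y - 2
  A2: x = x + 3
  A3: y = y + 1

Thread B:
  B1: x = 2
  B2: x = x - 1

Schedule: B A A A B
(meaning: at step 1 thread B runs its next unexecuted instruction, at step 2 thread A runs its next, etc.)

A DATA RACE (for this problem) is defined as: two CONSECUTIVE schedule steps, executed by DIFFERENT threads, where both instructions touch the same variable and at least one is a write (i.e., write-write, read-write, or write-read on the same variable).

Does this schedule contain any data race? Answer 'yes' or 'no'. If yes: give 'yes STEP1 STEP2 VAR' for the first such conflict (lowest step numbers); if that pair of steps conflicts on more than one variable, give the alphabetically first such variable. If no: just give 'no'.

Answer: no

Derivation:
Steps 1,2: B(r=-,w=x) vs A(r=y,w=y). No conflict.
Steps 2,3: same thread (A). No race.
Steps 3,4: same thread (A). No race.
Steps 4,5: A(r=y,w=y) vs B(r=x,w=x). No conflict.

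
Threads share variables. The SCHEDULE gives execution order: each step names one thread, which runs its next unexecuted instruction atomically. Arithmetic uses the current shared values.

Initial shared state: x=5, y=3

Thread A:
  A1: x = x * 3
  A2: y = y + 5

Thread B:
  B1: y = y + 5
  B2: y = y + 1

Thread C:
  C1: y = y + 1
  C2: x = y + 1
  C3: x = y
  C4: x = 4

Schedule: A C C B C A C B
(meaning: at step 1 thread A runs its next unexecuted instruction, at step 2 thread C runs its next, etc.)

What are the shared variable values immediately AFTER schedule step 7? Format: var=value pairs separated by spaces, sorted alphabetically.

Step 1: thread A executes A1 (x = x * 3). Shared: x=15 y=3. PCs: A@1 B@0 C@0
Step 2: thread C executes C1 (y = y + 1). Shared: x=15 y=4. PCs: A@1 B@0 C@1
Step 3: thread C executes C2 (x = y + 1). Shared: x=5 y=4. PCs: A@1 B@0 C@2
Step 4: thread B executes B1 (y = y + 5). Shared: x=5 y=9. PCs: A@1 B@1 C@2
Step 5: thread C executes C3 (x = y). Shared: x=9 y=9. PCs: A@1 B@1 C@3
Step 6: thread A executes A2 (y = y + 5). Shared: x=9 y=14. PCs: A@2 B@1 C@3
Step 7: thread C executes C4 (x = 4). Shared: x=4 y=14. PCs: A@2 B@1 C@4

Answer: x=4 y=14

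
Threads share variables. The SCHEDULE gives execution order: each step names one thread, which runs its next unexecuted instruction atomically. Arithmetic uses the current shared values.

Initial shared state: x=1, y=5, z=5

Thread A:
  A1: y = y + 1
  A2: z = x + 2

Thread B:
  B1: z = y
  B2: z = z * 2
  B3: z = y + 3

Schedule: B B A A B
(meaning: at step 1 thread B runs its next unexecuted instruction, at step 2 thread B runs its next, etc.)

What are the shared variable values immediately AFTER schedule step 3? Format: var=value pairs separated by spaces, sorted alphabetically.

Answer: x=1 y=6 z=10

Derivation:
Step 1: thread B executes B1 (z = y). Shared: x=1 y=5 z=5. PCs: A@0 B@1
Step 2: thread B executes B2 (z = z * 2). Shared: x=1 y=5 z=10. PCs: A@0 B@2
Step 3: thread A executes A1 (y = y + 1). Shared: x=1 y=6 z=10. PCs: A@1 B@2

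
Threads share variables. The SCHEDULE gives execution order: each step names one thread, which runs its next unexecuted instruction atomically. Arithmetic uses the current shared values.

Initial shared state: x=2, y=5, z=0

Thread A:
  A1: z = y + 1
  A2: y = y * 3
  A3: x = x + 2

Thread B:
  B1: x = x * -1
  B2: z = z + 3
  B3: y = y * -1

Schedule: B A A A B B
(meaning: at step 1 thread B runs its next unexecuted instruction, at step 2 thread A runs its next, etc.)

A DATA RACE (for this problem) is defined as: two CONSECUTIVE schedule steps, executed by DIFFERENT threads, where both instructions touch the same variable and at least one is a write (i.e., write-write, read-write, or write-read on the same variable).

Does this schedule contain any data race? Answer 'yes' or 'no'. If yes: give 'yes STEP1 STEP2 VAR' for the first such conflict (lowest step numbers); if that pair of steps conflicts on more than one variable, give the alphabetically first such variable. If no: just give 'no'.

Steps 1,2: B(r=x,w=x) vs A(r=y,w=z). No conflict.
Steps 2,3: same thread (A). No race.
Steps 3,4: same thread (A). No race.
Steps 4,5: A(r=x,w=x) vs B(r=z,w=z). No conflict.
Steps 5,6: same thread (B). No race.

Answer: no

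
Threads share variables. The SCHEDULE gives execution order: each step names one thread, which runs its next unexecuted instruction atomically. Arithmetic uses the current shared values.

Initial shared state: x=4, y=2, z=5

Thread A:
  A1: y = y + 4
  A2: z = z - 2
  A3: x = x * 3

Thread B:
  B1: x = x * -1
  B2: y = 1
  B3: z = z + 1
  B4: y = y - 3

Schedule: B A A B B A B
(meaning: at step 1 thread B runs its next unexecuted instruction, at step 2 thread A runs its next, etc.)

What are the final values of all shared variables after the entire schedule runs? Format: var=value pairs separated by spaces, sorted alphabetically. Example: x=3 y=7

Answer: x=-12 y=-2 z=4

Derivation:
Step 1: thread B executes B1 (x = x * -1). Shared: x=-4 y=2 z=5. PCs: A@0 B@1
Step 2: thread A executes A1 (y = y + 4). Shared: x=-4 y=6 z=5. PCs: A@1 B@1
Step 3: thread A executes A2 (z = z - 2). Shared: x=-4 y=6 z=3. PCs: A@2 B@1
Step 4: thread B executes B2 (y = 1). Shared: x=-4 y=1 z=3. PCs: A@2 B@2
Step 5: thread B executes B3 (z = z + 1). Shared: x=-4 y=1 z=4. PCs: A@2 B@3
Step 6: thread A executes A3 (x = x * 3). Shared: x=-12 y=1 z=4. PCs: A@3 B@3
Step 7: thread B executes B4 (y = y - 3). Shared: x=-12 y=-2 z=4. PCs: A@3 B@4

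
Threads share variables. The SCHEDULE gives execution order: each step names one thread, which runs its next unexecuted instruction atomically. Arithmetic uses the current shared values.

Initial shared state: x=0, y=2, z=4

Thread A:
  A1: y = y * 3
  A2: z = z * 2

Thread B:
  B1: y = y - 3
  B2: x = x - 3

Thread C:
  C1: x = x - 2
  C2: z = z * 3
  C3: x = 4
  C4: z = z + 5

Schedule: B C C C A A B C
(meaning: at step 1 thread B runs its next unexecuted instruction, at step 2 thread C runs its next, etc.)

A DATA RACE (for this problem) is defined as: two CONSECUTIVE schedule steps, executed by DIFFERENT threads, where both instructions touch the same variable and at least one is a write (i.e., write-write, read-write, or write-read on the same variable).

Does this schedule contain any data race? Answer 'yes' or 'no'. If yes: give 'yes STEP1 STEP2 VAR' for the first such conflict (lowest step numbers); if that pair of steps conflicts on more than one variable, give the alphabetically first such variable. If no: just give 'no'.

Answer: no

Derivation:
Steps 1,2: B(r=y,w=y) vs C(r=x,w=x). No conflict.
Steps 2,3: same thread (C). No race.
Steps 3,4: same thread (C). No race.
Steps 4,5: C(r=-,w=x) vs A(r=y,w=y). No conflict.
Steps 5,6: same thread (A). No race.
Steps 6,7: A(r=z,w=z) vs B(r=x,w=x). No conflict.
Steps 7,8: B(r=x,w=x) vs C(r=z,w=z). No conflict.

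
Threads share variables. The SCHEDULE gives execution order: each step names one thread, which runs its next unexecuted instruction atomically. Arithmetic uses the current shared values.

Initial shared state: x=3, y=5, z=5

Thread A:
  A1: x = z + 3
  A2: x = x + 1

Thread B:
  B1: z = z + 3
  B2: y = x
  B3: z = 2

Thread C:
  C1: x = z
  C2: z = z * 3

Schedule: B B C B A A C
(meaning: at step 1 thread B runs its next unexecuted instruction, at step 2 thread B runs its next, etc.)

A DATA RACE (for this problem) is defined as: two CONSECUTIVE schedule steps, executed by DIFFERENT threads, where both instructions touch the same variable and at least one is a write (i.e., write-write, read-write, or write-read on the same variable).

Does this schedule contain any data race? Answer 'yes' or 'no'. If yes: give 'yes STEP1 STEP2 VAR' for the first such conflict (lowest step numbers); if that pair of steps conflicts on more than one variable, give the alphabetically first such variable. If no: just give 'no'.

Steps 1,2: same thread (B). No race.
Steps 2,3: B(y = x) vs C(x = z). RACE on x (R-W).
Steps 3,4: C(x = z) vs B(z = 2). RACE on z (R-W).
Steps 4,5: B(z = 2) vs A(x = z + 3). RACE on z (W-R).
Steps 5,6: same thread (A). No race.
Steps 6,7: A(r=x,w=x) vs C(r=z,w=z). No conflict.
First conflict at steps 2,3.

Answer: yes 2 3 x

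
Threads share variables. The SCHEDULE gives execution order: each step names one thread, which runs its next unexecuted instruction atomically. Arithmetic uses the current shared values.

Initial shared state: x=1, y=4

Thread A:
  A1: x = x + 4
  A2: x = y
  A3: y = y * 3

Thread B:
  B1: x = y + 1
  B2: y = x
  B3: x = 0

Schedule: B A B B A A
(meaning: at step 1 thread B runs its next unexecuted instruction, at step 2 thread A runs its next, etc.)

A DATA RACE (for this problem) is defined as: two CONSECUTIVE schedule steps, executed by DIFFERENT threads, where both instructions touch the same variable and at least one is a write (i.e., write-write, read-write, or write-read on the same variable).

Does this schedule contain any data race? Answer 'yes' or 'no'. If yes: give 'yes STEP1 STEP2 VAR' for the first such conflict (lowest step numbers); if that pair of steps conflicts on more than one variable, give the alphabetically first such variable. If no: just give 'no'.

Steps 1,2: B(x = y + 1) vs A(x = x + 4). RACE on x (W-W).
Steps 2,3: A(x = x + 4) vs B(y = x). RACE on x (W-R).
Steps 3,4: same thread (B). No race.
Steps 4,5: B(x = 0) vs A(x = y). RACE on x (W-W).
Steps 5,6: same thread (A). No race.
First conflict at steps 1,2.

Answer: yes 1 2 x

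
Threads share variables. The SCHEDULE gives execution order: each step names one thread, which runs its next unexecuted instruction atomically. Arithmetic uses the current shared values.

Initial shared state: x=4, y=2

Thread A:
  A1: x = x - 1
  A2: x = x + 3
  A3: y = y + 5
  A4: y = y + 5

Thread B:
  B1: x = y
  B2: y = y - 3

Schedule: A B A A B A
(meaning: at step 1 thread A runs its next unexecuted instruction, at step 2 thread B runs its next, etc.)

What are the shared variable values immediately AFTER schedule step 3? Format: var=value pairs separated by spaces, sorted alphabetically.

Answer: x=5 y=2

Derivation:
Step 1: thread A executes A1 (x = x - 1). Shared: x=3 y=2. PCs: A@1 B@0
Step 2: thread B executes B1 (x = y). Shared: x=2 y=2. PCs: A@1 B@1
Step 3: thread A executes A2 (x = x + 3). Shared: x=5 y=2. PCs: A@2 B@1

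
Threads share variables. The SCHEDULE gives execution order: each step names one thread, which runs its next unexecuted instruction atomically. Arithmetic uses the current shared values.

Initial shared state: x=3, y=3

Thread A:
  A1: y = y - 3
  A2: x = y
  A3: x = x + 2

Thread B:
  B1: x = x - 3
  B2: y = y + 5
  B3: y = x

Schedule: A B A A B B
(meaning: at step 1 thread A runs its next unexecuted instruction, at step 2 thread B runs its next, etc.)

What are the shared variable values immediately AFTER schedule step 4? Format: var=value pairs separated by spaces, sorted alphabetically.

Step 1: thread A executes A1 (y = y - 3). Shared: x=3 y=0. PCs: A@1 B@0
Step 2: thread B executes B1 (x = x - 3). Shared: x=0 y=0. PCs: A@1 B@1
Step 3: thread A executes A2 (x = y). Shared: x=0 y=0. PCs: A@2 B@1
Step 4: thread A executes A3 (x = x + 2). Shared: x=2 y=0. PCs: A@3 B@1

Answer: x=2 y=0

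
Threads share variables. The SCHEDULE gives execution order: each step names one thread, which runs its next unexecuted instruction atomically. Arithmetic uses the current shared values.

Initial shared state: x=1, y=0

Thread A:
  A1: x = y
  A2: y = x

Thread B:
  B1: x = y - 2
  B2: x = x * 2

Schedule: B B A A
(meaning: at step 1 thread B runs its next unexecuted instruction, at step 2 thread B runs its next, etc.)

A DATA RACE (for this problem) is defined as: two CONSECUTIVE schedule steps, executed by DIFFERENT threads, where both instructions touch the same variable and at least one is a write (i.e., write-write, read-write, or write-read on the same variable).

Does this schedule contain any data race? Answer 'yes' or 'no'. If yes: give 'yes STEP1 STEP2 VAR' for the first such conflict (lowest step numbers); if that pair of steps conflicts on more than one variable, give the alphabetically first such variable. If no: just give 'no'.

Steps 1,2: same thread (B). No race.
Steps 2,3: B(x = x * 2) vs A(x = y). RACE on x (W-W).
Steps 3,4: same thread (A). No race.
First conflict at steps 2,3.

Answer: yes 2 3 x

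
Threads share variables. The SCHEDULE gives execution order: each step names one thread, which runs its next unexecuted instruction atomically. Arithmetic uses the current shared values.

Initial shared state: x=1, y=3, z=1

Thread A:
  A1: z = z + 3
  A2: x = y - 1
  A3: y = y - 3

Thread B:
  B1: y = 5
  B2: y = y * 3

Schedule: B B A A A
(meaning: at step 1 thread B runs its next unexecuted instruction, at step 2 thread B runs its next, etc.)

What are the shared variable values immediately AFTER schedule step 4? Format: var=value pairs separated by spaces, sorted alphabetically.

Answer: x=14 y=15 z=4

Derivation:
Step 1: thread B executes B1 (y = 5). Shared: x=1 y=5 z=1. PCs: A@0 B@1
Step 2: thread B executes B2 (y = y * 3). Shared: x=1 y=15 z=1. PCs: A@0 B@2
Step 3: thread A executes A1 (z = z + 3). Shared: x=1 y=15 z=4. PCs: A@1 B@2
Step 4: thread A executes A2 (x = y - 1). Shared: x=14 y=15 z=4. PCs: A@2 B@2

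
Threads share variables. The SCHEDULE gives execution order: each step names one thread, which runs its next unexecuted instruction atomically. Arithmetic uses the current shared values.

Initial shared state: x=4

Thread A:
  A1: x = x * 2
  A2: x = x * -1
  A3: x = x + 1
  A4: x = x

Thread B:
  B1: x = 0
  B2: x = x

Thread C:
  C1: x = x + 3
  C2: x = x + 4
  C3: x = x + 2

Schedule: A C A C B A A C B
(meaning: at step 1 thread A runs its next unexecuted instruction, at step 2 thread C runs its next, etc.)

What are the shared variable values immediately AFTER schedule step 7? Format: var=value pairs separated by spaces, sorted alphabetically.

Step 1: thread A executes A1 (x = x * 2). Shared: x=8. PCs: A@1 B@0 C@0
Step 2: thread C executes C1 (x = x + 3). Shared: x=11. PCs: A@1 B@0 C@1
Step 3: thread A executes A2 (x = x * -1). Shared: x=-11. PCs: A@2 B@0 C@1
Step 4: thread C executes C2 (x = x + 4). Shared: x=-7. PCs: A@2 B@0 C@2
Step 5: thread B executes B1 (x = 0). Shared: x=0. PCs: A@2 B@1 C@2
Step 6: thread A executes A3 (x = x + 1). Shared: x=1. PCs: A@3 B@1 C@2
Step 7: thread A executes A4 (x = x). Shared: x=1. PCs: A@4 B@1 C@2

Answer: x=1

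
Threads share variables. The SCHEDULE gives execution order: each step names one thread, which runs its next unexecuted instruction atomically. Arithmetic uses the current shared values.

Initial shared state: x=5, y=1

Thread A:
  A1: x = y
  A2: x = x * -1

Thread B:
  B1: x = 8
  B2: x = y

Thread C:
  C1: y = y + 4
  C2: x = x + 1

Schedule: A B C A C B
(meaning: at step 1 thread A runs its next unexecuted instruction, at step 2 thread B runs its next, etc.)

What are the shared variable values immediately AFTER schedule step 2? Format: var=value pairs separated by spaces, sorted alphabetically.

Answer: x=8 y=1

Derivation:
Step 1: thread A executes A1 (x = y). Shared: x=1 y=1. PCs: A@1 B@0 C@0
Step 2: thread B executes B1 (x = 8). Shared: x=8 y=1. PCs: A@1 B@1 C@0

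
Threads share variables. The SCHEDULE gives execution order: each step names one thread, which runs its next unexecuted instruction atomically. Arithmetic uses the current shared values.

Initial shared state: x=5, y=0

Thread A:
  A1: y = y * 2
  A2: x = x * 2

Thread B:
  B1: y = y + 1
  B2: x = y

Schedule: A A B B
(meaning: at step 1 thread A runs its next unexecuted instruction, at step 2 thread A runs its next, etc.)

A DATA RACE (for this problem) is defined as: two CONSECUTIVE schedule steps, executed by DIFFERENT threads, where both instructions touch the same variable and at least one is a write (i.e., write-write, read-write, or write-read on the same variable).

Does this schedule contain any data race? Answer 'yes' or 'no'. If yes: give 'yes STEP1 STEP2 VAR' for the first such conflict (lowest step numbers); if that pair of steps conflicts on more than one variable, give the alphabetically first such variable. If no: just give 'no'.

Answer: no

Derivation:
Steps 1,2: same thread (A). No race.
Steps 2,3: A(r=x,w=x) vs B(r=y,w=y). No conflict.
Steps 3,4: same thread (B). No race.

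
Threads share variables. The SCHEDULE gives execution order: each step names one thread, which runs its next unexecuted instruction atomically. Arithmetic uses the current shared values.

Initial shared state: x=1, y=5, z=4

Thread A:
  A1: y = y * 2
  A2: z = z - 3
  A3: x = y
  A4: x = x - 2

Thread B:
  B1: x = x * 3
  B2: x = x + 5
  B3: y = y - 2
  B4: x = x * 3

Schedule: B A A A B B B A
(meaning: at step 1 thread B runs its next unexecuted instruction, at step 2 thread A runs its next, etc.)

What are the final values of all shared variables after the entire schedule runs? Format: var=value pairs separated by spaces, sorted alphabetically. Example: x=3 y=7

Step 1: thread B executes B1 (x = x * 3). Shared: x=3 y=5 z=4. PCs: A@0 B@1
Step 2: thread A executes A1 (y = y * 2). Shared: x=3 y=10 z=4. PCs: A@1 B@1
Step 3: thread A executes A2 (z = z - 3). Shared: x=3 y=10 z=1. PCs: A@2 B@1
Step 4: thread A executes A3 (x = y). Shared: x=10 y=10 z=1. PCs: A@3 B@1
Step 5: thread B executes B2 (x = x + 5). Shared: x=15 y=10 z=1. PCs: A@3 B@2
Step 6: thread B executes B3 (y = y - 2). Shared: x=15 y=8 z=1. PCs: A@3 B@3
Step 7: thread B executes B4 (x = x * 3). Shared: x=45 y=8 z=1. PCs: A@3 B@4
Step 8: thread A executes A4 (x = x - 2). Shared: x=43 y=8 z=1. PCs: A@4 B@4

Answer: x=43 y=8 z=1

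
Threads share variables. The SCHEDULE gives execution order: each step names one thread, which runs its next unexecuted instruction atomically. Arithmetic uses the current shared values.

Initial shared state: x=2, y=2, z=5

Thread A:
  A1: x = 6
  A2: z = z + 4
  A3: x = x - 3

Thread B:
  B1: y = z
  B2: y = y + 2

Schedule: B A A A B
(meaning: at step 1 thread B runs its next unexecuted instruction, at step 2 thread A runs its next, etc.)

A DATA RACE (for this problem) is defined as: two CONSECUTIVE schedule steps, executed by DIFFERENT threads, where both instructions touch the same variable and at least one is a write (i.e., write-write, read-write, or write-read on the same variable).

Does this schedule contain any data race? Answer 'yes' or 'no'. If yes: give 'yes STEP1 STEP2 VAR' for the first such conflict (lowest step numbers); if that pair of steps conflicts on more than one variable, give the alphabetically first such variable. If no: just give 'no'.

Steps 1,2: B(r=z,w=y) vs A(r=-,w=x). No conflict.
Steps 2,3: same thread (A). No race.
Steps 3,4: same thread (A). No race.
Steps 4,5: A(r=x,w=x) vs B(r=y,w=y). No conflict.

Answer: no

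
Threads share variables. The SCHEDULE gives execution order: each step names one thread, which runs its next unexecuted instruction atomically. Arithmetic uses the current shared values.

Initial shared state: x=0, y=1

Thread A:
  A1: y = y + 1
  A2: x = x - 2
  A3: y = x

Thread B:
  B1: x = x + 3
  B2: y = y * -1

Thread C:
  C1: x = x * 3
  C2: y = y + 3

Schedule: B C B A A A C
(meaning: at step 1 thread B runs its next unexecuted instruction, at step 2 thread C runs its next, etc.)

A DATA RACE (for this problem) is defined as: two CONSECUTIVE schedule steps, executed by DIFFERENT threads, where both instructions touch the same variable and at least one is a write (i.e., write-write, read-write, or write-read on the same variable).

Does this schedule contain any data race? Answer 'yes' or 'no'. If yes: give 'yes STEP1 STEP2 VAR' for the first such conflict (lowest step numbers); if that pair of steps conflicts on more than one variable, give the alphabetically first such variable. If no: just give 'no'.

Steps 1,2: B(x = x + 3) vs C(x = x * 3). RACE on x (W-W).
Steps 2,3: C(r=x,w=x) vs B(r=y,w=y). No conflict.
Steps 3,4: B(y = y * -1) vs A(y = y + 1). RACE on y (W-W).
Steps 4,5: same thread (A). No race.
Steps 5,6: same thread (A). No race.
Steps 6,7: A(y = x) vs C(y = y + 3). RACE on y (W-W).
First conflict at steps 1,2.

Answer: yes 1 2 x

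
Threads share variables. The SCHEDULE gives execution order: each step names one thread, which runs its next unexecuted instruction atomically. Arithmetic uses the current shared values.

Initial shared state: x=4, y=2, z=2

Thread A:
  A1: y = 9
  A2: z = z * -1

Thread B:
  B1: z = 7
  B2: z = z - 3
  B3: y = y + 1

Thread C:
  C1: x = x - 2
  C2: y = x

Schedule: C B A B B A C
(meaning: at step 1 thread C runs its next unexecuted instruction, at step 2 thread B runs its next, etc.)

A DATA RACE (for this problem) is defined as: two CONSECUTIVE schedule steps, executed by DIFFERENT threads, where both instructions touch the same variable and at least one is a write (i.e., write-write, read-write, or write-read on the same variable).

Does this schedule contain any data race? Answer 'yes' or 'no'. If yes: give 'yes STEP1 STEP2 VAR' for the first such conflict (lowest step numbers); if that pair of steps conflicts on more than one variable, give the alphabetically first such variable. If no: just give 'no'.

Answer: no

Derivation:
Steps 1,2: C(r=x,w=x) vs B(r=-,w=z). No conflict.
Steps 2,3: B(r=-,w=z) vs A(r=-,w=y). No conflict.
Steps 3,4: A(r=-,w=y) vs B(r=z,w=z). No conflict.
Steps 4,5: same thread (B). No race.
Steps 5,6: B(r=y,w=y) vs A(r=z,w=z). No conflict.
Steps 6,7: A(r=z,w=z) vs C(r=x,w=y). No conflict.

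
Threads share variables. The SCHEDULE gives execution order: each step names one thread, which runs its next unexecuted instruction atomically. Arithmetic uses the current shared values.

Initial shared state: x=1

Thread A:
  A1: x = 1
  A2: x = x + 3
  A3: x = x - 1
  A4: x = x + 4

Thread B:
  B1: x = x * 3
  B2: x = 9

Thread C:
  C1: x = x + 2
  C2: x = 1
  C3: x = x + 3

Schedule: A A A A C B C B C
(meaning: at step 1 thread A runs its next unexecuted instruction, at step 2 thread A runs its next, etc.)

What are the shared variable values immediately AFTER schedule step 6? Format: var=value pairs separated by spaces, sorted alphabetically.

Step 1: thread A executes A1 (x = 1). Shared: x=1. PCs: A@1 B@0 C@0
Step 2: thread A executes A2 (x = x + 3). Shared: x=4. PCs: A@2 B@0 C@0
Step 3: thread A executes A3 (x = x - 1). Shared: x=3. PCs: A@3 B@0 C@0
Step 4: thread A executes A4 (x = x + 4). Shared: x=7. PCs: A@4 B@0 C@0
Step 5: thread C executes C1 (x = x + 2). Shared: x=9. PCs: A@4 B@0 C@1
Step 6: thread B executes B1 (x = x * 3). Shared: x=27. PCs: A@4 B@1 C@1

Answer: x=27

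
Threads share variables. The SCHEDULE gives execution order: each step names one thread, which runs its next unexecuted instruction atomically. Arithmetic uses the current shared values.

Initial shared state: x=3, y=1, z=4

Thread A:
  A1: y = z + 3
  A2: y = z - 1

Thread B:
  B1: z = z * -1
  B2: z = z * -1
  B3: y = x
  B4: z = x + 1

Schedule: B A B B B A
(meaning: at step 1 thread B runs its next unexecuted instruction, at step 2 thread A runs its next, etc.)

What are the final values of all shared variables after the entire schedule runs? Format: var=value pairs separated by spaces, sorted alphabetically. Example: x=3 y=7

Step 1: thread B executes B1 (z = z * -1). Shared: x=3 y=1 z=-4. PCs: A@0 B@1
Step 2: thread A executes A1 (y = z + 3). Shared: x=3 y=-1 z=-4. PCs: A@1 B@1
Step 3: thread B executes B2 (z = z * -1). Shared: x=3 y=-1 z=4. PCs: A@1 B@2
Step 4: thread B executes B3 (y = x). Shared: x=3 y=3 z=4. PCs: A@1 B@3
Step 5: thread B executes B4 (z = x + 1). Shared: x=3 y=3 z=4. PCs: A@1 B@4
Step 6: thread A executes A2 (y = z - 1). Shared: x=3 y=3 z=4. PCs: A@2 B@4

Answer: x=3 y=3 z=4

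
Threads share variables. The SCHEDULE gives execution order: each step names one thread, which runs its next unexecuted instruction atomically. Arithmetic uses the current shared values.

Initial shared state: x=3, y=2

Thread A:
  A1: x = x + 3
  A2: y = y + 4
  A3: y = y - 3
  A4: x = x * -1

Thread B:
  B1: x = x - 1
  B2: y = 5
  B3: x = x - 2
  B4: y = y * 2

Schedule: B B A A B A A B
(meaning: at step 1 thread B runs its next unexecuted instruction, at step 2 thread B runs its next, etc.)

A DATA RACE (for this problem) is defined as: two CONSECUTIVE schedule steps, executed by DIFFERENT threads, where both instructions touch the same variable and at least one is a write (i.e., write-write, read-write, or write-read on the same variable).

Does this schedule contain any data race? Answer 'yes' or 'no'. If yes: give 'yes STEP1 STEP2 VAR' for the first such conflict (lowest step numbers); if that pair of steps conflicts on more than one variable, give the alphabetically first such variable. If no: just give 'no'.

Answer: no

Derivation:
Steps 1,2: same thread (B). No race.
Steps 2,3: B(r=-,w=y) vs A(r=x,w=x). No conflict.
Steps 3,4: same thread (A). No race.
Steps 4,5: A(r=y,w=y) vs B(r=x,w=x). No conflict.
Steps 5,6: B(r=x,w=x) vs A(r=y,w=y). No conflict.
Steps 6,7: same thread (A). No race.
Steps 7,8: A(r=x,w=x) vs B(r=y,w=y). No conflict.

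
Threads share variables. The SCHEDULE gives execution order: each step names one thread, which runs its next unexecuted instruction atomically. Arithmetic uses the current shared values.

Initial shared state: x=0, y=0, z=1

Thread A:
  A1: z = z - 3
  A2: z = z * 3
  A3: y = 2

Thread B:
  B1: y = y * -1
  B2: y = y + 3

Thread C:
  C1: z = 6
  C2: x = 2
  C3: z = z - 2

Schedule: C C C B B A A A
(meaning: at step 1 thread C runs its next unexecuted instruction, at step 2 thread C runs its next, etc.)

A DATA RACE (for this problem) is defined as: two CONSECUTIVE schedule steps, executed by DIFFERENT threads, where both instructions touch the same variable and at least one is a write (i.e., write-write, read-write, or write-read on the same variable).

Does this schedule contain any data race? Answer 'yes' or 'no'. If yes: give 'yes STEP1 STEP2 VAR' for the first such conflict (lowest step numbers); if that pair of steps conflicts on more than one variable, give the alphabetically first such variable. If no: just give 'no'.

Steps 1,2: same thread (C). No race.
Steps 2,3: same thread (C). No race.
Steps 3,4: C(r=z,w=z) vs B(r=y,w=y). No conflict.
Steps 4,5: same thread (B). No race.
Steps 5,6: B(r=y,w=y) vs A(r=z,w=z). No conflict.
Steps 6,7: same thread (A). No race.
Steps 7,8: same thread (A). No race.

Answer: no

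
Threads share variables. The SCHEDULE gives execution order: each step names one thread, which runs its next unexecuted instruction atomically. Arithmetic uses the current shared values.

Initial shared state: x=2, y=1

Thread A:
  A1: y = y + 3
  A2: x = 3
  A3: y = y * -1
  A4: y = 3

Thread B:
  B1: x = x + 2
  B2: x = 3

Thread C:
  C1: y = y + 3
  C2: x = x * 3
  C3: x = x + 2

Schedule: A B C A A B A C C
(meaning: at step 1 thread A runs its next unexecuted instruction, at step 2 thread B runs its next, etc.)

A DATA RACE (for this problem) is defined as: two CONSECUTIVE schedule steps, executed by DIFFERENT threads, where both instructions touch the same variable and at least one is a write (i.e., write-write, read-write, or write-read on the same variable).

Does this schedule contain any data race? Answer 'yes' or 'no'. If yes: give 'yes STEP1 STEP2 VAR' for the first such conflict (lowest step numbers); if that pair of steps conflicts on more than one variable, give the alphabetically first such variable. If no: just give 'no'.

Answer: no

Derivation:
Steps 1,2: A(r=y,w=y) vs B(r=x,w=x). No conflict.
Steps 2,3: B(r=x,w=x) vs C(r=y,w=y). No conflict.
Steps 3,4: C(r=y,w=y) vs A(r=-,w=x). No conflict.
Steps 4,5: same thread (A). No race.
Steps 5,6: A(r=y,w=y) vs B(r=-,w=x). No conflict.
Steps 6,7: B(r=-,w=x) vs A(r=-,w=y). No conflict.
Steps 7,8: A(r=-,w=y) vs C(r=x,w=x). No conflict.
Steps 8,9: same thread (C). No race.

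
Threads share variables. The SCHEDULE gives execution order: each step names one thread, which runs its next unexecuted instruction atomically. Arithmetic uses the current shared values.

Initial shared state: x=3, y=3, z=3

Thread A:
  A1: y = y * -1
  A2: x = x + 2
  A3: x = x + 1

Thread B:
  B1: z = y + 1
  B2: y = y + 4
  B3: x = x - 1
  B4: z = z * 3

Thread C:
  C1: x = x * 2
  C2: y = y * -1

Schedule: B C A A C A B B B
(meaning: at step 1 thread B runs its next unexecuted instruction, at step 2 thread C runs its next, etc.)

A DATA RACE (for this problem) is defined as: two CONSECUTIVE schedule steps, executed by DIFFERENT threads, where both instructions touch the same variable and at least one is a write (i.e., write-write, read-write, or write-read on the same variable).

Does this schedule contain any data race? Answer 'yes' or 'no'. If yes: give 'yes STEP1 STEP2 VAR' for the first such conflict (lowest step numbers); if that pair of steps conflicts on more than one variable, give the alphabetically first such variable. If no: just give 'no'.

Steps 1,2: B(r=y,w=z) vs C(r=x,w=x). No conflict.
Steps 2,3: C(r=x,w=x) vs A(r=y,w=y). No conflict.
Steps 3,4: same thread (A). No race.
Steps 4,5: A(r=x,w=x) vs C(r=y,w=y). No conflict.
Steps 5,6: C(r=y,w=y) vs A(r=x,w=x). No conflict.
Steps 6,7: A(r=x,w=x) vs B(r=y,w=y). No conflict.
Steps 7,8: same thread (B). No race.
Steps 8,9: same thread (B). No race.

Answer: no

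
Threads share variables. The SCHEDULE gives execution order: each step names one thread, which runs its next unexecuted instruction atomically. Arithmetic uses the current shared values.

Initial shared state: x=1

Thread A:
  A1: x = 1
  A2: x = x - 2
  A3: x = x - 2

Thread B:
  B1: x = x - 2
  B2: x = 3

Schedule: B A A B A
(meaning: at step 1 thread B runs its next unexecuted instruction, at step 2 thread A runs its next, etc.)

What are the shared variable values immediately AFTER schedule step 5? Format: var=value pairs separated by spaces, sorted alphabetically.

Step 1: thread B executes B1 (x = x - 2). Shared: x=-1. PCs: A@0 B@1
Step 2: thread A executes A1 (x = 1). Shared: x=1. PCs: A@1 B@1
Step 3: thread A executes A2 (x = x - 2). Shared: x=-1. PCs: A@2 B@1
Step 4: thread B executes B2 (x = 3). Shared: x=3. PCs: A@2 B@2
Step 5: thread A executes A3 (x = x - 2). Shared: x=1. PCs: A@3 B@2

Answer: x=1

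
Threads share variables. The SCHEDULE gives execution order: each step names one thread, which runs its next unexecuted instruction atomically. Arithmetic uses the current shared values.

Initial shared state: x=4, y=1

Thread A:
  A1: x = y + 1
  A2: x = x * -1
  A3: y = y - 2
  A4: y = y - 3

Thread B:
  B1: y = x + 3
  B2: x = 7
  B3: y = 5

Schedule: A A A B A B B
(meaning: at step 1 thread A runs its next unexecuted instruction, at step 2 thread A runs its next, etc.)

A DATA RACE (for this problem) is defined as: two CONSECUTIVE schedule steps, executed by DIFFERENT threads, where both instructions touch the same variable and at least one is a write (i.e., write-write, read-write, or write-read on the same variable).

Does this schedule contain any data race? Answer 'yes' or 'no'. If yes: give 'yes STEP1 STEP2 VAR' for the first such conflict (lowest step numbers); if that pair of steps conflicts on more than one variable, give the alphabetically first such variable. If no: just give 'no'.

Steps 1,2: same thread (A). No race.
Steps 2,3: same thread (A). No race.
Steps 3,4: A(y = y - 2) vs B(y = x + 3). RACE on y (W-W).
Steps 4,5: B(y = x + 3) vs A(y = y - 3). RACE on y (W-W).
Steps 5,6: A(r=y,w=y) vs B(r=-,w=x). No conflict.
Steps 6,7: same thread (B). No race.
First conflict at steps 3,4.

Answer: yes 3 4 y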